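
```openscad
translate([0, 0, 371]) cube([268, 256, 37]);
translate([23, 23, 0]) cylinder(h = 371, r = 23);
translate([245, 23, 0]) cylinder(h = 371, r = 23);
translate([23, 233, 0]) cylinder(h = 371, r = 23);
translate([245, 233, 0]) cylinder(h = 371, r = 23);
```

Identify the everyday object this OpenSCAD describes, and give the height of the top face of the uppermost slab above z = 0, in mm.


A stool. The seat height is 408 mm.

A 268×256×37 slab at z = 371 on four corner cylinders — a stool. The seat top is 371 + 37 = 408 mm.


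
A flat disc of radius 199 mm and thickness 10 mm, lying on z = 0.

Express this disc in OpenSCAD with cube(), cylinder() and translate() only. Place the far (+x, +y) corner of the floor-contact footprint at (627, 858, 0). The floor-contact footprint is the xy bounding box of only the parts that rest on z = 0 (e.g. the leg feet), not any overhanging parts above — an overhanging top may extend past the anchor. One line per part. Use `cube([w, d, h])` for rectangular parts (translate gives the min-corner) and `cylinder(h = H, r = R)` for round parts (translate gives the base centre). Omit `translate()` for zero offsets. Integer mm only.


translate([428, 659, 0]) cylinder(h = 10, r = 199);


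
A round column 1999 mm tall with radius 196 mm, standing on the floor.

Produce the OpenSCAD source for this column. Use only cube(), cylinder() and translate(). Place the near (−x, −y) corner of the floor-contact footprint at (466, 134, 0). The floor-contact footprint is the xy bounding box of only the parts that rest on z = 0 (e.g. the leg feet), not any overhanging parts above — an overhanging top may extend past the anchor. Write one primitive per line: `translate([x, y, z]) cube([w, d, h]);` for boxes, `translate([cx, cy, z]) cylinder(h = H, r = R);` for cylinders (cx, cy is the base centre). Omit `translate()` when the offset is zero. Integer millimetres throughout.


translate([662, 330, 0]) cylinder(h = 1999, r = 196);


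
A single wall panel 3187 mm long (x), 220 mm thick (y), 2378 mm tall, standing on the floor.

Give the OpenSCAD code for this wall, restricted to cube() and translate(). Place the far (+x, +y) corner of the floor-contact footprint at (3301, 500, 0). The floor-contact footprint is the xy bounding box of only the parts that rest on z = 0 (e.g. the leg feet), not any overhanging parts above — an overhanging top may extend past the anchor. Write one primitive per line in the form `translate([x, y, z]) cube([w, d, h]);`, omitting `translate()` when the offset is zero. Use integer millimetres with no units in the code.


translate([114, 280, 0]) cube([3187, 220, 2378]);


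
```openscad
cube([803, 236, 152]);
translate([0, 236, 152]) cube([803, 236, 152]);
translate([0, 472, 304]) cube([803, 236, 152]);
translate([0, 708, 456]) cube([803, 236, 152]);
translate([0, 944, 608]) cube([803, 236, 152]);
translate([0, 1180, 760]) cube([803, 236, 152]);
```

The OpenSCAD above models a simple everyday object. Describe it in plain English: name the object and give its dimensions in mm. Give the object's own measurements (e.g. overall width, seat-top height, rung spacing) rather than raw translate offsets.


A straight staircase of 6 solid steps. Each step is 803 mm wide (x), 236 mm deep (y, the going) and 152 mm tall (the rise). The first step rests on the floor; each subsequent step sits one going further in +y and one rise higher in +z, directly behind and above the previous step with no overlap.


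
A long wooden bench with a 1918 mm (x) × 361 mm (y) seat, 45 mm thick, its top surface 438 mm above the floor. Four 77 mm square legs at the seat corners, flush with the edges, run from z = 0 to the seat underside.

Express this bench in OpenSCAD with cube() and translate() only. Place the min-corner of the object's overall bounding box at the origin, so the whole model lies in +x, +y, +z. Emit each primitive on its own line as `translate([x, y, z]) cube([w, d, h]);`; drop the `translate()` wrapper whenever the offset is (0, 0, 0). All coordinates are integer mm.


translate([0, 0, 393]) cube([1918, 361, 45]);
cube([77, 77, 393]);
translate([0, 284, 0]) cube([77, 77, 393]);
translate([1841, 0, 0]) cube([77, 77, 393]);
translate([1841, 284, 0]) cube([77, 77, 393]);


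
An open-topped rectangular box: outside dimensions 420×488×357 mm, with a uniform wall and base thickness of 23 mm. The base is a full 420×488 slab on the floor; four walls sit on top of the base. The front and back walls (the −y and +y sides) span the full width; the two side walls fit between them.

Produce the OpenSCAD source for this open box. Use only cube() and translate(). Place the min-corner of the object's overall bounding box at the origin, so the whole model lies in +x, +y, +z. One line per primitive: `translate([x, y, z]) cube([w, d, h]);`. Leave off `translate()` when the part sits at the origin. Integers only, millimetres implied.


cube([420, 488, 23]);
translate([0, 0, 23]) cube([420, 23, 334]);
translate([0, 465, 23]) cube([420, 23, 334]);
translate([0, 23, 23]) cube([23, 442, 334]);
translate([397, 23, 23]) cube([23, 442, 334]);


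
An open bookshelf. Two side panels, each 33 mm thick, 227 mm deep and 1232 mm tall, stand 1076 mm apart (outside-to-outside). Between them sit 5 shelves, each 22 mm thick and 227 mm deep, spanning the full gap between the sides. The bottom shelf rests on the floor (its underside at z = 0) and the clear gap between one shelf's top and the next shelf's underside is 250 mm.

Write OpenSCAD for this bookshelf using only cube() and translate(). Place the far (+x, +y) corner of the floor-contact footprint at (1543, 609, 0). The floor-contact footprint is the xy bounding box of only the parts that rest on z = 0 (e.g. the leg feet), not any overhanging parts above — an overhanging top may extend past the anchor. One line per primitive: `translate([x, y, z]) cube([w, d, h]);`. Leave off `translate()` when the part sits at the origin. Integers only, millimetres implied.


translate([467, 382, 0]) cube([33, 227, 1232]);
translate([1510, 382, 0]) cube([33, 227, 1232]);
translate([500, 382, 0]) cube([1010, 227, 22]);
translate([500, 382, 272]) cube([1010, 227, 22]);
translate([500, 382, 544]) cube([1010, 227, 22]);
translate([500, 382, 816]) cube([1010, 227, 22]);
translate([500, 382, 1088]) cube([1010, 227, 22]);


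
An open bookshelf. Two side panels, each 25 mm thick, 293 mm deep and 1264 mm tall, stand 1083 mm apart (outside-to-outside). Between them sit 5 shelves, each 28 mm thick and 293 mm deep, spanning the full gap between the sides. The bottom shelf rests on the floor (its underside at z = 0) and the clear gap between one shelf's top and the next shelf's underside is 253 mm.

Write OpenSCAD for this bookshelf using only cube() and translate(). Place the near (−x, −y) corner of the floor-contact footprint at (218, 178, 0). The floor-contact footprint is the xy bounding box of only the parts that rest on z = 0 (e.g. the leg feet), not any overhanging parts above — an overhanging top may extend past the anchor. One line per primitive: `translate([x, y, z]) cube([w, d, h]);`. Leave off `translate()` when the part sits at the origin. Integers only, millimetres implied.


translate([218, 178, 0]) cube([25, 293, 1264]);
translate([1276, 178, 0]) cube([25, 293, 1264]);
translate([243, 178, 0]) cube([1033, 293, 28]);
translate([243, 178, 281]) cube([1033, 293, 28]);
translate([243, 178, 562]) cube([1033, 293, 28]);
translate([243, 178, 843]) cube([1033, 293, 28]);
translate([243, 178, 1124]) cube([1033, 293, 28]);


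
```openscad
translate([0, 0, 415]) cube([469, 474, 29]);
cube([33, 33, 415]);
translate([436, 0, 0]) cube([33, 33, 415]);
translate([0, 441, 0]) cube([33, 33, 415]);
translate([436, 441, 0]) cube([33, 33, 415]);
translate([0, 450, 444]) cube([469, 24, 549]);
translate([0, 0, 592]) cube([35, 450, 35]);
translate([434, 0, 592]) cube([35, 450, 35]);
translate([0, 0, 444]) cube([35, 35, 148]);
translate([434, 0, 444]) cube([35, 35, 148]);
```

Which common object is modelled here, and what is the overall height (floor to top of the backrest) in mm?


A chair. The overall height is 993 mm.

A slab on four corner posts with a tall panel at the back — a chair. The seat slab sits at z = 415 with thickness 29, and the 549 mm backrest starts at the seat top, so the overall height is 415 + 29 + 549 = 993 mm.


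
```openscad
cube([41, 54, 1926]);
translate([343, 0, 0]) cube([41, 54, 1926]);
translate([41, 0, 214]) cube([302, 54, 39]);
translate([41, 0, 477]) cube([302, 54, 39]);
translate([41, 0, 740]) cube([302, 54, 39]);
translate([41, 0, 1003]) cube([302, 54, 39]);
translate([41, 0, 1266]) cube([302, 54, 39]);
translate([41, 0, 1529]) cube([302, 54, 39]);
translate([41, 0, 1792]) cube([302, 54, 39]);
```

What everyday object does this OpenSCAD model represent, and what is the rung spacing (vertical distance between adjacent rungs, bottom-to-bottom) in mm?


A ladder. The rung spacing is 263 mm.

Two tall 41×54 posts with 7 short bars between them — a ladder. Adjacent rungs sit at z = 214 and z = 477, so the spacing is 477 − 214 = 263 mm.


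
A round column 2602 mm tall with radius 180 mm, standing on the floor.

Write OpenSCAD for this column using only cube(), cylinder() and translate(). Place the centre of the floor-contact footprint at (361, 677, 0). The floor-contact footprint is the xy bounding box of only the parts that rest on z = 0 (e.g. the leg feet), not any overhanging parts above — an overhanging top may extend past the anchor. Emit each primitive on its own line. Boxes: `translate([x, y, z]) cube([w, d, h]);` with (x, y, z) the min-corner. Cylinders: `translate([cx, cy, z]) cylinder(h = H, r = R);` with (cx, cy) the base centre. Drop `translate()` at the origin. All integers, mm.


translate([361, 677, 0]) cylinder(h = 2602, r = 180);


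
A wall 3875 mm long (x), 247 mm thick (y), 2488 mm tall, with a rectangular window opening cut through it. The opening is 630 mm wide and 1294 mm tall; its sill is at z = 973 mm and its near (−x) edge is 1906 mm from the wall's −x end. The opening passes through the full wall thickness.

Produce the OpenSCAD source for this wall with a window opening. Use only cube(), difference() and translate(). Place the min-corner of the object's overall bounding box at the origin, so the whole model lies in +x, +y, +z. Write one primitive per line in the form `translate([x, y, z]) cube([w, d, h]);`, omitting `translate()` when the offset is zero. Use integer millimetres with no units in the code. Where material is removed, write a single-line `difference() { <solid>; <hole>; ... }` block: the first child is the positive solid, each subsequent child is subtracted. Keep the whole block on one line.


difference() { cube([3875, 247, 2488]); translate([1906, 0, 973]) cube([630, 247, 1294]); }


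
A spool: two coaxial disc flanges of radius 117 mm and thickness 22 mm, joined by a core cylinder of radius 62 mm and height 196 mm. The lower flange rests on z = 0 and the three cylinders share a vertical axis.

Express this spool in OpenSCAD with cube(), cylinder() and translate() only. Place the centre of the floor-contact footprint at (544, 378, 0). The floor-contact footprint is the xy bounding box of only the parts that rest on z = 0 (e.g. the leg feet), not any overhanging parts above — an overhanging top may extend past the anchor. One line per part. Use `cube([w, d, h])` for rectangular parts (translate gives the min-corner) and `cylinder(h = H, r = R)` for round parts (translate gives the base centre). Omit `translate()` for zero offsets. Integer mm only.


translate([544, 378, 0]) cylinder(h = 22, r = 117);
translate([544, 378, 22]) cylinder(h = 196, r = 62);
translate([544, 378, 218]) cylinder(h = 22, r = 117);


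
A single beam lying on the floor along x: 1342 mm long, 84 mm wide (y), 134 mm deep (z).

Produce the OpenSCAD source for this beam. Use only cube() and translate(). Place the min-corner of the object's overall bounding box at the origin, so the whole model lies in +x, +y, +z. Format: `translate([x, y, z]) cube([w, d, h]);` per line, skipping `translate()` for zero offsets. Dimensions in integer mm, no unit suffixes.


cube([1342, 84, 134]);


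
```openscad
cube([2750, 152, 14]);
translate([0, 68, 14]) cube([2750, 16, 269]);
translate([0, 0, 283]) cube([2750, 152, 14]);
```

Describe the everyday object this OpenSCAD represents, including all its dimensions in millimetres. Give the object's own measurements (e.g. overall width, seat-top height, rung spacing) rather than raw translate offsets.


An I-beam lying along x, 2750 mm long. Overall section height 297 mm. Two flanges 152 mm wide (y) and 14 mm thick, one on the floor and one at the top; a web 16 mm thick runs between them, centred on the flange width.


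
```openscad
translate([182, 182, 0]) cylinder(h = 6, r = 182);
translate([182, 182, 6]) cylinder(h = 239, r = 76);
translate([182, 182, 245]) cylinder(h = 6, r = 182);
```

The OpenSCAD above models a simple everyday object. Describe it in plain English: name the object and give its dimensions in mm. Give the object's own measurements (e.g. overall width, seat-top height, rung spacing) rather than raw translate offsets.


A spool: two coaxial disc flanges of radius 182 mm and thickness 6 mm, joined by a core cylinder of radius 76 mm and height 239 mm. The lower flange rests on z = 0 and the three cylinders share a vertical axis.


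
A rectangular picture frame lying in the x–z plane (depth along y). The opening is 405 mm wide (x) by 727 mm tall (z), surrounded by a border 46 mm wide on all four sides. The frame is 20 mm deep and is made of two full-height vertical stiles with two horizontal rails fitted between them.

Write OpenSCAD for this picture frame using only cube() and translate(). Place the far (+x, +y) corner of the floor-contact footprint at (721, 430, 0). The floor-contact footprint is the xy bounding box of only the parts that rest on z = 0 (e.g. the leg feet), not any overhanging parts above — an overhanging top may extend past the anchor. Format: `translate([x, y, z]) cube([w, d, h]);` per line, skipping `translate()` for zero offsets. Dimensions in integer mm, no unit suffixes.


translate([224, 410, 0]) cube([46, 20, 819]);
translate([675, 410, 0]) cube([46, 20, 819]);
translate([270, 410, 0]) cube([405, 20, 46]);
translate([270, 410, 773]) cube([405, 20, 46]);


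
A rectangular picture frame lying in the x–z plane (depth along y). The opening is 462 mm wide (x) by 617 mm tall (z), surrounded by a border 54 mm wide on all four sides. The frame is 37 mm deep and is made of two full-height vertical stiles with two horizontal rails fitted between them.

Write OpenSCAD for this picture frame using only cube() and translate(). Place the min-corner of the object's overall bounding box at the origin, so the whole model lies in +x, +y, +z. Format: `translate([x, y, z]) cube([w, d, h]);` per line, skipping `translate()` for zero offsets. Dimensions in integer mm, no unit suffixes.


cube([54, 37, 725]);
translate([516, 0, 0]) cube([54, 37, 725]);
translate([54, 0, 0]) cube([462, 37, 54]);
translate([54, 0, 671]) cube([462, 37, 54]);


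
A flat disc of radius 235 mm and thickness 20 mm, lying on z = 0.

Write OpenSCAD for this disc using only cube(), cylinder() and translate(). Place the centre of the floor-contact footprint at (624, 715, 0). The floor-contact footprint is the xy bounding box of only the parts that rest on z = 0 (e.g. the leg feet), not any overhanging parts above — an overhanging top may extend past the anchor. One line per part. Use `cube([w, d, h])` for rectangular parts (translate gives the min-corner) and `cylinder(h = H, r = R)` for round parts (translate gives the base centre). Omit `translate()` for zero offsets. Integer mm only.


translate([624, 715, 0]) cylinder(h = 20, r = 235);


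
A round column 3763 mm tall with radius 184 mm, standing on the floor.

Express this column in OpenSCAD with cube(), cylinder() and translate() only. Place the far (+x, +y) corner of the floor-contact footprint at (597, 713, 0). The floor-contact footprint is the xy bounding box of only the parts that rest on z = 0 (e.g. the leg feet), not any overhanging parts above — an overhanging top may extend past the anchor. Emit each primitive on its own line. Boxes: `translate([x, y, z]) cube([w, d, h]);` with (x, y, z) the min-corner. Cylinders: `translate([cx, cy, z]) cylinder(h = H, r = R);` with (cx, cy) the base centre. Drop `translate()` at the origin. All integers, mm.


translate([413, 529, 0]) cylinder(h = 3763, r = 184);


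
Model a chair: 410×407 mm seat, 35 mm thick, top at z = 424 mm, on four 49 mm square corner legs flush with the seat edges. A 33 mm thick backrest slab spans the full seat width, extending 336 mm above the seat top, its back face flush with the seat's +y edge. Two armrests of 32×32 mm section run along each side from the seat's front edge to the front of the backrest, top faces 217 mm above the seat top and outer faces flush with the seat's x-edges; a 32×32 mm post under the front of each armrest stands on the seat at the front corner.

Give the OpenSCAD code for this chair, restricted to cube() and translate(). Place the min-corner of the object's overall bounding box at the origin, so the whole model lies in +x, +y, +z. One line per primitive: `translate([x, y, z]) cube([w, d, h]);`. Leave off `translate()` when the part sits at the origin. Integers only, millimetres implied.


translate([0, 0, 389]) cube([410, 407, 35]);
cube([49, 49, 389]);
translate([361, 0, 0]) cube([49, 49, 389]);
translate([0, 358, 0]) cube([49, 49, 389]);
translate([361, 358, 0]) cube([49, 49, 389]);
translate([0, 374, 424]) cube([410, 33, 336]);
translate([0, 0, 609]) cube([32, 374, 32]);
translate([378, 0, 609]) cube([32, 374, 32]);
translate([0, 0, 424]) cube([32, 32, 185]);
translate([378, 0, 424]) cube([32, 32, 185]);


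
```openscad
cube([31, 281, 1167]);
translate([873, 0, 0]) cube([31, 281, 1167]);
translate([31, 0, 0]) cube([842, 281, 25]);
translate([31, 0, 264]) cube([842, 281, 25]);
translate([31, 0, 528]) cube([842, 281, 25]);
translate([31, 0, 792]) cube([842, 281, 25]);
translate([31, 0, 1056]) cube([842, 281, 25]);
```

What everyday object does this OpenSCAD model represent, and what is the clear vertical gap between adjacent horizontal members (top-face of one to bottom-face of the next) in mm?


A bookshelf. The clear shelf gap is 239 mm.

Two tall side panels with 5 horizontal boards between them — a bookshelf. The first two shelf undersides are at z = 0 and z = 264; with shelf thickness 25, the clear gap is 264 − 0 − 25 = 239 mm.


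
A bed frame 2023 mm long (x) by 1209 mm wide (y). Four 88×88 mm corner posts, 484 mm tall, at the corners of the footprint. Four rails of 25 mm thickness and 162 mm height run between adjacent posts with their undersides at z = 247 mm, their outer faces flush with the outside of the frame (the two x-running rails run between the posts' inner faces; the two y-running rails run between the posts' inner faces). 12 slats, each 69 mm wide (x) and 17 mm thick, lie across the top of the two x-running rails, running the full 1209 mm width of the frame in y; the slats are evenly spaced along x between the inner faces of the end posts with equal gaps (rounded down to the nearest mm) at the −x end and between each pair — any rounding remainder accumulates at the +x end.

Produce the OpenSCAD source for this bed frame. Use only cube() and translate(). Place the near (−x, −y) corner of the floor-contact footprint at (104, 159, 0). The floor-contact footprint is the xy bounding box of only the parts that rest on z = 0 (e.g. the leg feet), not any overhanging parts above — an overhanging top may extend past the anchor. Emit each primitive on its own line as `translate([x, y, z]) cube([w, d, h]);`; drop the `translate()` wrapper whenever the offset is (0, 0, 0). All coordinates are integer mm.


// slat z = rail_z + rail_h = 247 + 162 = 409
// slat gap = ⌊(1847 − 12·69) / 13⌋ = 78
translate([104, 159, 0]) cube([88, 88, 484]);
translate([104, 1280, 0]) cube([88, 88, 484]);
translate([2039, 159, 0]) cube([88, 88, 484]);
translate([2039, 1280, 0]) cube([88, 88, 484]);
translate([192, 159, 247]) cube([1847, 25, 162]);
translate([192, 1343, 247]) cube([1847, 25, 162]);
translate([104, 247, 247]) cube([25, 1033, 162]);
translate([2102, 247, 247]) cube([25, 1033, 162]);
translate([270, 159, 409]) cube([69, 1209, 17]);
translate([417, 159, 409]) cube([69, 1209, 17]);
translate([564, 159, 409]) cube([69, 1209, 17]);
translate([711, 159, 409]) cube([69, 1209, 17]);
translate([858, 159, 409]) cube([69, 1209, 17]);
translate([1005, 159, 409]) cube([69, 1209, 17]);
translate([1152, 159, 409]) cube([69, 1209, 17]);
translate([1299, 159, 409]) cube([69, 1209, 17]);
translate([1446, 159, 409]) cube([69, 1209, 17]);
translate([1593, 159, 409]) cube([69, 1209, 17]);
translate([1740, 159, 409]) cube([69, 1209, 17]);
translate([1887, 159, 409]) cube([69, 1209, 17]);


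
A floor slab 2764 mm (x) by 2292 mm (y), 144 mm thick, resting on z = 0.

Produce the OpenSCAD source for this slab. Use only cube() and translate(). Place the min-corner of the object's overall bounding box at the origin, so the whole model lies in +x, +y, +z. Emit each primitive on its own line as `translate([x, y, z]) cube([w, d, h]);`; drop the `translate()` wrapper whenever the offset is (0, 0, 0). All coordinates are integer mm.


cube([2764, 2292, 144]);


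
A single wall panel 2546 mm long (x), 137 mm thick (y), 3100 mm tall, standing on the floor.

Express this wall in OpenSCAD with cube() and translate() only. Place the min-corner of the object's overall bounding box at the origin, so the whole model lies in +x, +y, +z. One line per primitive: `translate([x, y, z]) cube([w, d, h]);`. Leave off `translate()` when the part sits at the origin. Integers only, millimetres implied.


cube([2546, 137, 3100]);


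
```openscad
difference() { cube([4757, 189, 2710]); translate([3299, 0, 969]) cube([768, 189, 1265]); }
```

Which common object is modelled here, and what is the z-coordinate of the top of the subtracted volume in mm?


A wall with a window opening. The window head height is 2234 mm.

A wall with a rectangular opening subtracted — a window. Sill at z = 969, opening 1265 mm tall, so the head is at 969 + 1265 = 2234 mm.


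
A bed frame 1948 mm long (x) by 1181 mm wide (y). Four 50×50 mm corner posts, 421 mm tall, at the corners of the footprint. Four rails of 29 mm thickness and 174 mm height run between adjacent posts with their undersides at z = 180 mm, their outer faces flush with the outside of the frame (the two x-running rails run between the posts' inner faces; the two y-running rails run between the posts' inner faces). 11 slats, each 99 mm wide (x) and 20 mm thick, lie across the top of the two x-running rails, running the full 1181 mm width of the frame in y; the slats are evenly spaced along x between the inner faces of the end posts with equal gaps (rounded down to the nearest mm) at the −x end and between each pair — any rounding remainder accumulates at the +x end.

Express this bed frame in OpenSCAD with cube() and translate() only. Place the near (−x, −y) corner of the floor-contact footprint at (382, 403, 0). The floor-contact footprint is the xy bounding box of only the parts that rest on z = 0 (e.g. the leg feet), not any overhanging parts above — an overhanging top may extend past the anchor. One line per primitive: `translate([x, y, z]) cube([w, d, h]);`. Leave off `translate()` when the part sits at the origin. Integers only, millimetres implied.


translate([382, 403, 0]) cube([50, 50, 421]);
translate([382, 1534, 0]) cube([50, 50, 421]);
translate([2280, 403, 0]) cube([50, 50, 421]);
translate([2280, 1534, 0]) cube([50, 50, 421]);
translate([432, 403, 180]) cube([1848, 29, 174]);
translate([432, 1555, 180]) cube([1848, 29, 174]);
translate([382, 453, 180]) cube([29, 1081, 174]);
translate([2301, 453, 180]) cube([29, 1081, 174]);
translate([495, 403, 354]) cube([99, 1181, 20]);
translate([657, 403, 354]) cube([99, 1181, 20]);
translate([819, 403, 354]) cube([99, 1181, 20]);
translate([981, 403, 354]) cube([99, 1181, 20]);
translate([1143, 403, 354]) cube([99, 1181, 20]);
translate([1305, 403, 354]) cube([99, 1181, 20]);
translate([1467, 403, 354]) cube([99, 1181, 20]);
translate([1629, 403, 354]) cube([99, 1181, 20]);
translate([1791, 403, 354]) cube([99, 1181, 20]);
translate([1953, 403, 354]) cube([99, 1181, 20]);
translate([2115, 403, 354]) cube([99, 1181, 20]);


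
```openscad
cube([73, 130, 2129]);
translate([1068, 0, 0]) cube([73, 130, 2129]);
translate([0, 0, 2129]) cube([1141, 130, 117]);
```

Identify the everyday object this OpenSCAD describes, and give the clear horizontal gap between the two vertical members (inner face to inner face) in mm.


A door frame. The clear opening width is 995 mm.

Two 2129 mm tall posts with a header on top — a door frame. The left jamb is 73 mm wide at x = 0; the right jamb starts at x = 1068. The clear opening is 1068 − 73 = 995 mm.


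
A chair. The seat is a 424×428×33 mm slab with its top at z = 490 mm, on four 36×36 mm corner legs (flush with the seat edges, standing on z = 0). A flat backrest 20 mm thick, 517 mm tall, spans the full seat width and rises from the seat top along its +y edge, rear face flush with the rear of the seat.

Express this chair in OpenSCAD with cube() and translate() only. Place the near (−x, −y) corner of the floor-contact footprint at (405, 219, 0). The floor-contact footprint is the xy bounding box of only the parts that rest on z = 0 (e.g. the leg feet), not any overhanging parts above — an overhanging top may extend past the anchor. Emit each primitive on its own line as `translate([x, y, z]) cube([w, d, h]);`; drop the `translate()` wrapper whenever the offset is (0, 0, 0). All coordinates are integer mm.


translate([405, 219, 457]) cube([424, 428, 33]);
translate([405, 219, 0]) cube([36, 36, 457]);
translate([793, 219, 0]) cube([36, 36, 457]);
translate([405, 611, 0]) cube([36, 36, 457]);
translate([793, 611, 0]) cube([36, 36, 457]);
translate([405, 627, 490]) cube([424, 20, 517]);


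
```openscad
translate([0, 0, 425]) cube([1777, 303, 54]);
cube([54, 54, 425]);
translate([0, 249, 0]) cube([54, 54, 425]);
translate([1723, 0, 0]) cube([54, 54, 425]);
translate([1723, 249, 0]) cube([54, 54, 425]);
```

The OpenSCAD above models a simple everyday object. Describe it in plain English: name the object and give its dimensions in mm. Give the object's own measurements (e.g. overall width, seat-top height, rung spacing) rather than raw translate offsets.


A bench: a 1777×303 mm seat slab, 54 mm thick, top at z = 479 mm, on four 54×54 mm square legs flush with the seat corners and standing on z = 0.


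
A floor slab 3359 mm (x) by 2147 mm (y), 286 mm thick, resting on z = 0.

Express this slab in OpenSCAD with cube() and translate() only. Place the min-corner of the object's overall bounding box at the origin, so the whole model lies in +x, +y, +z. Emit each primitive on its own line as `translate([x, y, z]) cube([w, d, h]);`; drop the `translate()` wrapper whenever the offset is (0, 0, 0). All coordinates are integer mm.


cube([3359, 2147, 286]);


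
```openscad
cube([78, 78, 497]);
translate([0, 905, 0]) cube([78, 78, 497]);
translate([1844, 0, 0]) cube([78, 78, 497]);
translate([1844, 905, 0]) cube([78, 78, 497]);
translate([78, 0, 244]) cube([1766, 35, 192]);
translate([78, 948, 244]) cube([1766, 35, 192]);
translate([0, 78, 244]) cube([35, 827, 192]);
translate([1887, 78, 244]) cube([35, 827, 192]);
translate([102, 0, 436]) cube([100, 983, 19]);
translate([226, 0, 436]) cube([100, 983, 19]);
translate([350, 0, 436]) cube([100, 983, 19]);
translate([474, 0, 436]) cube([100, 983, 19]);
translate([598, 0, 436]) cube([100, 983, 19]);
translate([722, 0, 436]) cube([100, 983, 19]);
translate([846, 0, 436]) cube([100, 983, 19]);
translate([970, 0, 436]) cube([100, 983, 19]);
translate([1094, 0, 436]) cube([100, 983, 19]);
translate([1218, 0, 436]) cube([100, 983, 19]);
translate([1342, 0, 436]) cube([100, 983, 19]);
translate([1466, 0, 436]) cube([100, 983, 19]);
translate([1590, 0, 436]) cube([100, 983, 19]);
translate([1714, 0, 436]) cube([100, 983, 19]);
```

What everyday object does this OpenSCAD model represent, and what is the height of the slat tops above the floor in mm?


A bed frame. The slat-top height is 455 mm.

Four posts, four rails, and a row of slats — a bed frame. Slats sit on the rails at z = 244 + 192 = 436; with slat thickness 19, the top is 455 mm.


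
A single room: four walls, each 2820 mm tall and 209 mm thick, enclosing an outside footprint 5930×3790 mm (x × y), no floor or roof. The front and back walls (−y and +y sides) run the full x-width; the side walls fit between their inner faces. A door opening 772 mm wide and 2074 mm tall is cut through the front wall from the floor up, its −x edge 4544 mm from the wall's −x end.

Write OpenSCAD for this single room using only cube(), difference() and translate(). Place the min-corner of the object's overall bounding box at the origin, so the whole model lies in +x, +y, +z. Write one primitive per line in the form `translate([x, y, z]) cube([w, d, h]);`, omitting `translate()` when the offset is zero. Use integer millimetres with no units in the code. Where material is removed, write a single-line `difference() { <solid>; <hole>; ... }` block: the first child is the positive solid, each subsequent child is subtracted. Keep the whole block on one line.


difference() { cube([5930, 209, 2820]); translate([4544, 0, 0]) cube([772, 209, 2074]); }
translate([0, 3581, 0]) cube([5930, 209, 2820]);
translate([0, 209, 0]) cube([209, 3372, 2820]);
translate([5721, 209, 0]) cube([209, 3372, 2820]);


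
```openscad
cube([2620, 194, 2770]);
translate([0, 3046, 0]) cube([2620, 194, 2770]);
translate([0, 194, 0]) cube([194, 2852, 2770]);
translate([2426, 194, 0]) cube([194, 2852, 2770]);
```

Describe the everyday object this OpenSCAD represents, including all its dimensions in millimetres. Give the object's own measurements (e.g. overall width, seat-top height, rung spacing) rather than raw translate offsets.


The wall frame of a small rectangular building: four walls, each 2770 mm tall and 194 mm thick, enclosing a footprint 2620 mm (x) by 3240 mm (y) outside-to-outside, with no floor or roof. The front and back walls (the −y and +y sides) span the full width; the two side walls fit between them.


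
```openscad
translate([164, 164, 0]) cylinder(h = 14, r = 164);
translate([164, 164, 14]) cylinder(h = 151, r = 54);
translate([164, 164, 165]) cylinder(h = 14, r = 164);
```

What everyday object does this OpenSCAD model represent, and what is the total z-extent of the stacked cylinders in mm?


A spool. The overall height is 179 mm.

Three coaxial cylinders, large–small–large — a spool. Two 14 mm flanges and a 151 mm core give 14 + 151 + 14 = 179 mm.


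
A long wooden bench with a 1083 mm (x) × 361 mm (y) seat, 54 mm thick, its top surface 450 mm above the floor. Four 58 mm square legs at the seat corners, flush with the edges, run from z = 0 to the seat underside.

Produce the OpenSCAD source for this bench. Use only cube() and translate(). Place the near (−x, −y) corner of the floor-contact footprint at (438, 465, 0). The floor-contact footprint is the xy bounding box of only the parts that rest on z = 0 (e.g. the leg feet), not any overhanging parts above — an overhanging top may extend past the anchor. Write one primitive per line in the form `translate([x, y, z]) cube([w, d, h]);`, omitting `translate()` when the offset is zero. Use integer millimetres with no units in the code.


translate([438, 465, 396]) cube([1083, 361, 54]);
translate([438, 465, 0]) cube([58, 58, 396]);
translate([438, 768, 0]) cube([58, 58, 396]);
translate([1463, 465, 0]) cube([58, 58, 396]);
translate([1463, 768, 0]) cube([58, 58, 396]);


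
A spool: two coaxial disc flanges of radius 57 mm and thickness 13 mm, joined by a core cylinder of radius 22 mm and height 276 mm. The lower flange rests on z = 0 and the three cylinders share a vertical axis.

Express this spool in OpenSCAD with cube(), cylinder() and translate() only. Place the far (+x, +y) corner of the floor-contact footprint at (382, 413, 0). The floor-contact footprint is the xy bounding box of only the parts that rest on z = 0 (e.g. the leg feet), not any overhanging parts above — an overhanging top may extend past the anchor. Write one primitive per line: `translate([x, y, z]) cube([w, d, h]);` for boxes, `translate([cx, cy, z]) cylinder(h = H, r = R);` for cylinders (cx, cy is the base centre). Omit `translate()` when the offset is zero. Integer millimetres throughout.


translate([325, 356, 0]) cylinder(h = 13, r = 57);
translate([325, 356, 13]) cylinder(h = 276, r = 22);
translate([325, 356, 289]) cylinder(h = 13, r = 57);


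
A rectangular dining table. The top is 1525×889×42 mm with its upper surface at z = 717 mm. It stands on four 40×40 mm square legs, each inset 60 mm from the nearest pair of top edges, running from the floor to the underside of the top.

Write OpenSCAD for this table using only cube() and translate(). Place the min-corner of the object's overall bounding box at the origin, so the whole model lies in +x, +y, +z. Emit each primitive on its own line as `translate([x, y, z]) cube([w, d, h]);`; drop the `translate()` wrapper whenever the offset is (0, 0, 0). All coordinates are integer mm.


translate([0, 0, 675]) cube([1525, 889, 42]);
translate([60, 60, 0]) cube([40, 40, 675]);
translate([1425, 60, 0]) cube([40, 40, 675]);
translate([60, 789, 0]) cube([40, 40, 675]);
translate([1425, 789, 0]) cube([40, 40, 675]);


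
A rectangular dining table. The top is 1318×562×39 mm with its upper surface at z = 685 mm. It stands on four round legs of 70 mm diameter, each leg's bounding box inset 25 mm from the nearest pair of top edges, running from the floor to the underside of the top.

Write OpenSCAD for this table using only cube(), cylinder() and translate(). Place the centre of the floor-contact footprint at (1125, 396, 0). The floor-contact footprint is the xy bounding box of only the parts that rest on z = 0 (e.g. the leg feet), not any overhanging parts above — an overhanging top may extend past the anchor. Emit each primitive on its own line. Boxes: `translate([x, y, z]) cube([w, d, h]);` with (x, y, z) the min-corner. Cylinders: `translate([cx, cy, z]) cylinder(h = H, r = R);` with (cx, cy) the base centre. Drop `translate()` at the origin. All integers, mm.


translate([466, 115, 646]) cube([1318, 562, 39]);
translate([526, 175, 0]) cylinder(h = 646, r = 35);
translate([1724, 175, 0]) cylinder(h = 646, r = 35);
translate([526, 617, 0]) cylinder(h = 646, r = 35);
translate([1724, 617, 0]) cylinder(h = 646, r = 35);


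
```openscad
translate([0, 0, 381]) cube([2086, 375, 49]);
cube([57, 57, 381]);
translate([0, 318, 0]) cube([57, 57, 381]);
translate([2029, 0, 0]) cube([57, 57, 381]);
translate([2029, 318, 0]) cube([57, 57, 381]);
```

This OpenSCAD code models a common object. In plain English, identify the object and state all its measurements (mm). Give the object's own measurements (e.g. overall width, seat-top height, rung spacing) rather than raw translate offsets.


A long wooden bench with a 2086 mm (x) × 375 mm (y) seat, 49 mm thick, its top surface 430 mm above the floor. Four 57 mm square legs at the seat corners, flush with the edges, run from z = 0 to the seat underside.


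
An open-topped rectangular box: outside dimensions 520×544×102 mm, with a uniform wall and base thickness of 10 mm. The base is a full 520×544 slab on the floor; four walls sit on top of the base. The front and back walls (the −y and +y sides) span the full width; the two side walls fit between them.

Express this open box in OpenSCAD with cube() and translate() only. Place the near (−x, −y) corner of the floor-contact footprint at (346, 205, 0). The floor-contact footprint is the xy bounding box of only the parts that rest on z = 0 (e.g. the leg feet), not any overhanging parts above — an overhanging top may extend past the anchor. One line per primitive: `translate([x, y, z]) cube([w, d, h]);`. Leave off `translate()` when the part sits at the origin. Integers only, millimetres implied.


translate([346, 205, 0]) cube([520, 544, 10]);
translate([346, 205, 10]) cube([520, 10, 92]);
translate([346, 739, 10]) cube([520, 10, 92]);
translate([346, 215, 10]) cube([10, 524, 92]);
translate([856, 215, 10]) cube([10, 524, 92]);


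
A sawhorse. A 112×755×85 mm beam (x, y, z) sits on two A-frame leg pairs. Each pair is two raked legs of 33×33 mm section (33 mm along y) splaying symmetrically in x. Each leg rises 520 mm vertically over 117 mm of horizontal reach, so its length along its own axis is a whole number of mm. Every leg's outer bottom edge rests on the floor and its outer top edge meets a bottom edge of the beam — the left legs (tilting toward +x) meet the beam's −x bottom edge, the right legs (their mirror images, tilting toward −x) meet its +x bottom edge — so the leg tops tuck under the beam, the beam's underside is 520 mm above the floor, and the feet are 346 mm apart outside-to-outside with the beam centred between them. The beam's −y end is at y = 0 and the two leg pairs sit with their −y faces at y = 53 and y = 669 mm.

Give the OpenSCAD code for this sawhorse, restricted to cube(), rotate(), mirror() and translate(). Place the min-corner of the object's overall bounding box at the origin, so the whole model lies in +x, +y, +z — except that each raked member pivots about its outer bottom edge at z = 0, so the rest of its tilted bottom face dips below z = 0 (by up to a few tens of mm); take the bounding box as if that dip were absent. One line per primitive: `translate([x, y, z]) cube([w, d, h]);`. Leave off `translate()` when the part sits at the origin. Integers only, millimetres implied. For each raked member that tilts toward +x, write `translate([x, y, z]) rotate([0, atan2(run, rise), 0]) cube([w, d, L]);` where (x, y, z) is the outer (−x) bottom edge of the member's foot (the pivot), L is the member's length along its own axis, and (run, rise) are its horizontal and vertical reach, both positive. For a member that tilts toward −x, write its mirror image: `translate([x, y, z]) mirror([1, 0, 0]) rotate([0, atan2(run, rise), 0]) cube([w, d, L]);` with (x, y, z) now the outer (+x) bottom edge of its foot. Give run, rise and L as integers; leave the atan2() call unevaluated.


translate([117, 0, 520]) cube([112, 755, 85]);
translate([0, 53, 0]) rotate([0, atan2(117, 520), 0]) cube([33, 33, 533]);
translate([346, 53, 0]) mirror([1, 0, 0]) rotate([0, atan2(117, 520), 0]) cube([33, 33, 533]);
translate([0, 669, 0]) rotate([0, atan2(117, 520), 0]) cube([33, 33, 533]);
translate([346, 669, 0]) mirror([1, 0, 0]) rotate([0, atan2(117, 520), 0]) cube([33, 33, 533]);


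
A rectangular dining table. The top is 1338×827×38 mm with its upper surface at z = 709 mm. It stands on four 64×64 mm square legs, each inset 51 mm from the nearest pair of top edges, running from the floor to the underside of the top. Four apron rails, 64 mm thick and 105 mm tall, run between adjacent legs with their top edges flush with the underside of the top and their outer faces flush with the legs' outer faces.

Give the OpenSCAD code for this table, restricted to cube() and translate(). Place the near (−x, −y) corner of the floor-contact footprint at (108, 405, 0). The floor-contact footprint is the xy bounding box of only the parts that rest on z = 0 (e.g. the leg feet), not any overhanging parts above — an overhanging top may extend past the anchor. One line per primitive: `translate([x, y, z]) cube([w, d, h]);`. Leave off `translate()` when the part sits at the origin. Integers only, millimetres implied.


// leg_h = 709 - 38 = 671
// apron z = 671 - 105 = 566
translate([57, 354, 671]) cube([1338, 827, 38]);
translate([108, 405, 0]) cube([64, 64, 671]);
translate([1280, 405, 0]) cube([64, 64, 671]);
translate([108, 1066, 0]) cube([64, 64, 671]);
translate([1280, 1066, 0]) cube([64, 64, 671]);
translate([172, 405, 566]) cube([1108, 64, 105]);
translate([172, 1066, 566]) cube([1108, 64, 105]);
translate([108, 469, 566]) cube([64, 597, 105]);
translate([1280, 469, 566]) cube([64, 597, 105]);
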